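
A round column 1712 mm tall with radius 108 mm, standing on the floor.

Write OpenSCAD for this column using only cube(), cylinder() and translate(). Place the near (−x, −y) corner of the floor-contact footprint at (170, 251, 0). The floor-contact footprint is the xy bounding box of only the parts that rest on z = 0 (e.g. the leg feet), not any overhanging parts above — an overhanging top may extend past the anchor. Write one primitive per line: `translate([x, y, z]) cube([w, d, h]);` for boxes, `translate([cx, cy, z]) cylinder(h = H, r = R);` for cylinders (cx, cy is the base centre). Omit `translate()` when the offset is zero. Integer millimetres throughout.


translate([278, 359, 0]) cylinder(h = 1712, r = 108);


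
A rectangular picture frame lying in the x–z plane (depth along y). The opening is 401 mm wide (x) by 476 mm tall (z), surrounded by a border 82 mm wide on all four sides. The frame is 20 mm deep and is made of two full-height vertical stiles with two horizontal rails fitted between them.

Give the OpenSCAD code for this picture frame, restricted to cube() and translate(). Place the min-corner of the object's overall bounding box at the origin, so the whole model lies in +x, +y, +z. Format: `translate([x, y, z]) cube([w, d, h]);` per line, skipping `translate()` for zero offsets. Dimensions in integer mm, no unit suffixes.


cube([82, 20, 640]);
translate([483, 0, 0]) cube([82, 20, 640]);
translate([82, 0, 0]) cube([401, 20, 82]);
translate([82, 0, 558]) cube([401, 20, 82]);


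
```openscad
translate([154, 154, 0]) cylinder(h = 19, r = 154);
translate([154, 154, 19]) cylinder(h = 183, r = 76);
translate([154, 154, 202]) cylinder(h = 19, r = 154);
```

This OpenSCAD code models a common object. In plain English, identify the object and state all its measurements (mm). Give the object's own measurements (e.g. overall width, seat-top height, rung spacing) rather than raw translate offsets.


A spool: two coaxial disc flanges of radius 154 mm and thickness 19 mm, joined by a core cylinder of radius 76 mm and height 183 mm. The lower flange rests on z = 0 and the three cylinders share a vertical axis.


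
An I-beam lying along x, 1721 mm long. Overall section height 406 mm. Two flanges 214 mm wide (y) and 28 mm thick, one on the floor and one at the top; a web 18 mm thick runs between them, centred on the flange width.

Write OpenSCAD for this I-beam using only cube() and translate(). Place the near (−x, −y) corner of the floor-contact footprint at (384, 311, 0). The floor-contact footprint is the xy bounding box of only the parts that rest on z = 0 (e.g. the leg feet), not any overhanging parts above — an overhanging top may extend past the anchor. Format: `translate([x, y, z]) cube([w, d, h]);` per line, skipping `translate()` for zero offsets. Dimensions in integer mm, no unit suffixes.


translate([384, 311, 0]) cube([1721, 214, 28]);
translate([384, 409, 28]) cube([1721, 18, 350]);
translate([384, 311, 378]) cube([1721, 214, 28]);


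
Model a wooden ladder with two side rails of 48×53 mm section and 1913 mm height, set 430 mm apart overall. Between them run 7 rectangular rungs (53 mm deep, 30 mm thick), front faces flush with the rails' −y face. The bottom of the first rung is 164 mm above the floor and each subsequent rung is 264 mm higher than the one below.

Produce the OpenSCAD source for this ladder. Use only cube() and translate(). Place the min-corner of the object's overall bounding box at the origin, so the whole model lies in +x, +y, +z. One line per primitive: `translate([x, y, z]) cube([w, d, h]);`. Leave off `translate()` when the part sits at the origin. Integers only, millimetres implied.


cube([48, 53, 1913]);
translate([382, 0, 0]) cube([48, 53, 1913]);
translate([48, 0, 164]) cube([334, 53, 30]);
translate([48, 0, 428]) cube([334, 53, 30]);
translate([48, 0, 692]) cube([334, 53, 30]);
translate([48, 0, 956]) cube([334, 53, 30]);
translate([48, 0, 1220]) cube([334, 53, 30]);
translate([48, 0, 1484]) cube([334, 53, 30]);
translate([48, 0, 1748]) cube([334, 53, 30]);


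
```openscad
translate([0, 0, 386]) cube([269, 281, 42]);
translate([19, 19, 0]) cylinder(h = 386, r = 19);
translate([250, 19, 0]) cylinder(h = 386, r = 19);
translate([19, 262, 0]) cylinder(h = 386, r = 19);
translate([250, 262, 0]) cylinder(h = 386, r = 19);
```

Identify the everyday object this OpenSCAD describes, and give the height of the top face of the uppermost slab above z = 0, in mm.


A stool. The seat height is 428 mm.

A 269×281×42 slab at z = 386 on four corner cylinders — a stool. The seat top is 386 + 42 = 428 mm.


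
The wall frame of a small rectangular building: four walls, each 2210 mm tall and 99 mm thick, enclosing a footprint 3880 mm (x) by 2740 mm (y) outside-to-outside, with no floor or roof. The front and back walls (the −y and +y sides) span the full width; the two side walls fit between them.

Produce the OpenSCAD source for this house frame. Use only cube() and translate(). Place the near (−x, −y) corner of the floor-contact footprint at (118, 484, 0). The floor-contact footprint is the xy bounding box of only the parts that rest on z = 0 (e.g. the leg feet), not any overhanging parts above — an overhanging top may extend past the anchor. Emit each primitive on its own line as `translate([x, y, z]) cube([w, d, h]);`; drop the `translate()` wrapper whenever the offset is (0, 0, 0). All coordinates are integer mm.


translate([118, 484, 0]) cube([3880, 99, 2210]);
translate([118, 3125, 0]) cube([3880, 99, 2210]);
translate([118, 583, 0]) cube([99, 2542, 2210]);
translate([3899, 583, 0]) cube([99, 2542, 2210]);


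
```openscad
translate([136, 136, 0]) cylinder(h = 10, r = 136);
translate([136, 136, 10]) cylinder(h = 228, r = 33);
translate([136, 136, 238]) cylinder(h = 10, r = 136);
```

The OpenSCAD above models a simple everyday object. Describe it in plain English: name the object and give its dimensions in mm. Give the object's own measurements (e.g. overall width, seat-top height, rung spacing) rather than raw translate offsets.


A spool: two coaxial disc flanges of radius 136 mm and thickness 10 mm, joined by a core cylinder of radius 33 mm and height 228 mm. The lower flange rests on z = 0 and the three cylinders share a vertical axis.


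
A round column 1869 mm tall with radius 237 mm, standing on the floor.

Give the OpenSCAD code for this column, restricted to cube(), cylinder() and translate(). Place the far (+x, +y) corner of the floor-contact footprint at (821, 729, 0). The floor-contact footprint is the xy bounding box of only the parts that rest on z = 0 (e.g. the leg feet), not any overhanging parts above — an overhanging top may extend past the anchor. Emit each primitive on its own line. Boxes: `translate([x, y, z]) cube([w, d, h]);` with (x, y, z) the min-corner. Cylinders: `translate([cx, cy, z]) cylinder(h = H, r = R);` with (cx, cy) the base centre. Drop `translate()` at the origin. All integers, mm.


translate([584, 492, 0]) cylinder(h = 1869, r = 237);


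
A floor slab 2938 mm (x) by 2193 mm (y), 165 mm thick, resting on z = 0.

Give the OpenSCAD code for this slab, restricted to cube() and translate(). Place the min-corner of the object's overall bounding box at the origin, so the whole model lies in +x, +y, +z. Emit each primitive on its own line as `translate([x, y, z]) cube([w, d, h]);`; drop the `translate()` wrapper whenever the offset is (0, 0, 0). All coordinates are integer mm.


cube([2938, 2193, 165]);


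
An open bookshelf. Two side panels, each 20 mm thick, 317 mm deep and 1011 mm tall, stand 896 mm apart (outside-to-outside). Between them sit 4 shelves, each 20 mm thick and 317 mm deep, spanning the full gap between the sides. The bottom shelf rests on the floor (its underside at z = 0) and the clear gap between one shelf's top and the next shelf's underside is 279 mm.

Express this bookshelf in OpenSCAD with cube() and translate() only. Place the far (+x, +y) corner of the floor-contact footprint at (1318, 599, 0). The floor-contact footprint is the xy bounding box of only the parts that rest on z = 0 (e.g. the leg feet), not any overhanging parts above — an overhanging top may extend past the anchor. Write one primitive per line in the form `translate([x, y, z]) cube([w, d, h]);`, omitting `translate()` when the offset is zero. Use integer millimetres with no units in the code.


translate([422, 282, 0]) cube([20, 317, 1011]);
translate([1298, 282, 0]) cube([20, 317, 1011]);
translate([442, 282, 0]) cube([856, 317, 20]);
translate([442, 282, 299]) cube([856, 317, 20]);
translate([442, 282, 598]) cube([856, 317, 20]);
translate([442, 282, 897]) cube([856, 317, 20]);


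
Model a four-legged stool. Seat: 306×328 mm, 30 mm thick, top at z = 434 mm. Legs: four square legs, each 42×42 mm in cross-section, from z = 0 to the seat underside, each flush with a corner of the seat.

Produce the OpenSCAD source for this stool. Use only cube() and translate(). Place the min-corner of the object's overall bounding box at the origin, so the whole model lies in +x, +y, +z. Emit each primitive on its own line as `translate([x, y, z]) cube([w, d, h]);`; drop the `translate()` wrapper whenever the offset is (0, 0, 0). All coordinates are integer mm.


// leg_h = 434 - 30 = 404
translate([0, 0, 404]) cube([306, 328, 30]);
cube([42, 42, 404]);
translate([264, 0, 0]) cube([42, 42, 404]);
translate([0, 286, 0]) cube([42, 42, 404]);
translate([264, 286, 0]) cube([42, 42, 404]);


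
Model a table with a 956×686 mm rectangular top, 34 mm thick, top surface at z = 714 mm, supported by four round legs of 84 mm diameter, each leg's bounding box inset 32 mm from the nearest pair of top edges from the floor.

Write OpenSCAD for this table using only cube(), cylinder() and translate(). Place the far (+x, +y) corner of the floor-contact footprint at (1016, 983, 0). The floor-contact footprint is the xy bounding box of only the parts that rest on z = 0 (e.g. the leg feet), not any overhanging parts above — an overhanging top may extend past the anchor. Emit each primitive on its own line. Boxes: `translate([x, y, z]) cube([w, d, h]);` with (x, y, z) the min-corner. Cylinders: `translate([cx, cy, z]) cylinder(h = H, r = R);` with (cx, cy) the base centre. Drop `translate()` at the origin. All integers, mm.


// leg_h = 714 - 34 = 680
translate([92, 329, 680]) cube([956, 686, 34]);
translate([166, 403, 0]) cylinder(h = 680, r = 42);
translate([974, 403, 0]) cylinder(h = 680, r = 42);
translate([166, 941, 0]) cylinder(h = 680, r = 42);
translate([974, 941, 0]) cylinder(h = 680, r = 42);


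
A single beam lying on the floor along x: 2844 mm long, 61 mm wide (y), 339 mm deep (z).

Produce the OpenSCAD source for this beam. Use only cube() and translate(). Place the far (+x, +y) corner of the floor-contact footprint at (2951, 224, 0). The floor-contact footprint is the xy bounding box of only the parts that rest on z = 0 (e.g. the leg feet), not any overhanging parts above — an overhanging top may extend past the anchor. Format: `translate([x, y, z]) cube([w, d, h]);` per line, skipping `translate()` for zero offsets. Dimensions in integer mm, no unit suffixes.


translate([107, 163, 0]) cube([2844, 61, 339]);


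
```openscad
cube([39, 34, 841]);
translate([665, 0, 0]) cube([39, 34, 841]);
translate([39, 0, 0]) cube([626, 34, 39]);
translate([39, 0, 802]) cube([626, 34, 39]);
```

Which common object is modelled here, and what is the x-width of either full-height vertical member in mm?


A picture frame. The border width is 39 mm.

Four thin pieces enclosing a rectangular opening — a picture frame. The two full-height stiles are 841 mm tall; the top rail sits at z = 802 and is 39 mm tall, so the border above the opening is 841 − 802 = 39 mm, matching the stile x-width.


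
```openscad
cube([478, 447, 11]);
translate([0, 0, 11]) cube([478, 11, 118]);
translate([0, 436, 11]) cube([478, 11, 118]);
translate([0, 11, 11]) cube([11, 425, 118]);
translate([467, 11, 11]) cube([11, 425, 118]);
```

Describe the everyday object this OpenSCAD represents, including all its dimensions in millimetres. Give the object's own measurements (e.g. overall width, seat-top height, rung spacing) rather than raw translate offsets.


An open-topped rectangular box: outside dimensions 478×447×129 mm, with a uniform wall and base thickness of 11 mm. The base is a full 478×447 slab on the floor; four walls sit on top of the base. The front and back walls (the −y and +y sides) span the full width; the two side walls fit between them.


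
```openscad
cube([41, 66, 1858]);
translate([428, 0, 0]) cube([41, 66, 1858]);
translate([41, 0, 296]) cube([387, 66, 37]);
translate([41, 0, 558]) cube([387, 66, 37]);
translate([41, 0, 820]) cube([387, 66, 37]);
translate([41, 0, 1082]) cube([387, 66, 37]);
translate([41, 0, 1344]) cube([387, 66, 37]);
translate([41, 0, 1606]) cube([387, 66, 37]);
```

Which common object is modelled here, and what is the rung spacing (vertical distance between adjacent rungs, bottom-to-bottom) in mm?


A ladder. The rung spacing is 262 mm.

Two tall 41×66 posts with 6 short bars between them — a ladder. Adjacent rungs sit at z = 296 and z = 558, so the spacing is 558 − 296 = 262 mm.


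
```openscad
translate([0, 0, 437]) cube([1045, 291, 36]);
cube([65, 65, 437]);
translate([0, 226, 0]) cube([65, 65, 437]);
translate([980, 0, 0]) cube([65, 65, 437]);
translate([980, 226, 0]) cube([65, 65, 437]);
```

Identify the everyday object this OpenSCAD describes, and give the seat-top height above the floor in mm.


A bench. The seat-top height is 473 mm.

A long slab on four corner posts — a bench. The slab sits at z = 437 with thickness 36, so the top is 437 + 36 = 473 mm.


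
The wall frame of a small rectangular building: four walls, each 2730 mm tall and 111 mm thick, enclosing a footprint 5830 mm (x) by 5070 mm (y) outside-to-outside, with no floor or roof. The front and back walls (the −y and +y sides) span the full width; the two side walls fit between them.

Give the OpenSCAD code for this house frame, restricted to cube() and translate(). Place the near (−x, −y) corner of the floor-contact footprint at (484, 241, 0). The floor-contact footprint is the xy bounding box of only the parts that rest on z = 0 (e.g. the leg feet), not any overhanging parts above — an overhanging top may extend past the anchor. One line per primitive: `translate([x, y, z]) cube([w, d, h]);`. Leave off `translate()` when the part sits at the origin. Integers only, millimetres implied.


translate([484, 241, 0]) cube([5830, 111, 2730]);
translate([484, 5200, 0]) cube([5830, 111, 2730]);
translate([484, 352, 0]) cube([111, 4848, 2730]);
translate([6203, 352, 0]) cube([111, 4848, 2730]);


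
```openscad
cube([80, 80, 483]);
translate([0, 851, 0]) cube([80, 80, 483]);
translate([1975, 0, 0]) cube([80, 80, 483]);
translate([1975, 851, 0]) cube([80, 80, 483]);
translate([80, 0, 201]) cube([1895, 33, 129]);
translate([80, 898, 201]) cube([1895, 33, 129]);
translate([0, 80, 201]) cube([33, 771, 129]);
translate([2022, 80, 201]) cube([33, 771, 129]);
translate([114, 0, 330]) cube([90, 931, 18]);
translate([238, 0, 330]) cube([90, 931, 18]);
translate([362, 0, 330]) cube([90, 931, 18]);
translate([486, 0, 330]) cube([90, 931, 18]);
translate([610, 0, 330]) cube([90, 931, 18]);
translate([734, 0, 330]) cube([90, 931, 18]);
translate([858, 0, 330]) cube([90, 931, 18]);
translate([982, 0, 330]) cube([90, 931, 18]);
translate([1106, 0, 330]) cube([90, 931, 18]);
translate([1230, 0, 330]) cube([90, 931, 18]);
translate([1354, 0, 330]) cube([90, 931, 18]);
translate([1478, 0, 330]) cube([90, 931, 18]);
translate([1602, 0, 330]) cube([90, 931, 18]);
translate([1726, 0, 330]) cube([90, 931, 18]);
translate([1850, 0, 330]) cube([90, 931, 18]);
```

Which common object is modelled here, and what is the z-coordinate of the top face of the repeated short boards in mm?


A bed frame. The slat-top height is 348 mm.

Four posts, four rails, and a row of slats — a bed frame. Slats sit on the rails at z = 201 + 129 = 330; with slat thickness 18, the top is 348 mm.


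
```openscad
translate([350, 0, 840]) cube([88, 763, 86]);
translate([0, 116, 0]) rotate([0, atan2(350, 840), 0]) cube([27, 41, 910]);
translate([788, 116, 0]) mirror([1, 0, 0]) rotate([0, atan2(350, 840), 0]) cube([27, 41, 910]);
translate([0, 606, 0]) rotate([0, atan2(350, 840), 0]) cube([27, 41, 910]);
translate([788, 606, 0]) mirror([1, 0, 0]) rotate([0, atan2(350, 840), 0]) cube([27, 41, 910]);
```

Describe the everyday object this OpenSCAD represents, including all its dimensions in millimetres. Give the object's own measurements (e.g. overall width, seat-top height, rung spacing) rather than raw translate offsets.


A sawhorse. A 88×763×86 mm beam (x, y, z) sits on two A-frame leg pairs. Each pair is two raked legs of 27×41 mm section (41 mm along y) splaying symmetrically in x. Each leg rises 840 mm vertically over 350 mm of horizontal reach and is 910 mm long along its own axis. Every leg's outer bottom edge rests on the floor and its outer top edge meets a bottom edge of the beam — the left legs (tilting toward +x) meet the beam's −x bottom edge, the right legs (their mirror images, tilting toward −x) meet its +x bottom edge — so the leg tops tuck under the beam, the beam's underside is 840 mm above the floor, and the feet are 788 mm apart outside-to-outside with the beam centred between them. The two leg pairs are set in 116 mm from either end of the beam.


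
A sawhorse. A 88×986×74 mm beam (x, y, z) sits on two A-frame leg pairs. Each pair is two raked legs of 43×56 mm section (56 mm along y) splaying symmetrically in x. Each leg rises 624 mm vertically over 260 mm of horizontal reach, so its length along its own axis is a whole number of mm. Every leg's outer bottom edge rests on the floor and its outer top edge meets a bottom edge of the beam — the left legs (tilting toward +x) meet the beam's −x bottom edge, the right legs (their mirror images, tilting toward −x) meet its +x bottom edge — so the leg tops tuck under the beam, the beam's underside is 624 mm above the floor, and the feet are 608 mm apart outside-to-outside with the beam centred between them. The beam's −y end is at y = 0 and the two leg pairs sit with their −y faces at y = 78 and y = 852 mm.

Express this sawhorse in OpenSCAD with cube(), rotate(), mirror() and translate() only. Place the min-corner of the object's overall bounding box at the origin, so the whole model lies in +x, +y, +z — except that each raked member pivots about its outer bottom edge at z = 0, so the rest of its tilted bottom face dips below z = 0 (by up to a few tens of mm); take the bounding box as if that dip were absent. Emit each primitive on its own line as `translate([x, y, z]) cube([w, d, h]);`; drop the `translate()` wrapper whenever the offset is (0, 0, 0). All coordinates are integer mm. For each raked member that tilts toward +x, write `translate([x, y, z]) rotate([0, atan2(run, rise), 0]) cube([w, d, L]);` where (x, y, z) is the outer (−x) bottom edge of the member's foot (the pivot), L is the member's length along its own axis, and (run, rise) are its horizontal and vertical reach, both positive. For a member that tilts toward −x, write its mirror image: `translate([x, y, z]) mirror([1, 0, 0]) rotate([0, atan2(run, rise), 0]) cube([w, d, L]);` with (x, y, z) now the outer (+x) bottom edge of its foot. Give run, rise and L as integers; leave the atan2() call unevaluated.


translate([260, 0, 624]) cube([88, 986, 74]);
translate([0, 78, 0]) rotate([0, atan2(260, 624), 0]) cube([43, 56, 676]);
translate([608, 78, 0]) mirror([1, 0, 0]) rotate([0, atan2(260, 624), 0]) cube([43, 56, 676]);
translate([0, 852, 0]) rotate([0, atan2(260, 624), 0]) cube([43, 56, 676]);
translate([608, 852, 0]) mirror([1, 0, 0]) rotate([0, atan2(260, 624), 0]) cube([43, 56, 676]);


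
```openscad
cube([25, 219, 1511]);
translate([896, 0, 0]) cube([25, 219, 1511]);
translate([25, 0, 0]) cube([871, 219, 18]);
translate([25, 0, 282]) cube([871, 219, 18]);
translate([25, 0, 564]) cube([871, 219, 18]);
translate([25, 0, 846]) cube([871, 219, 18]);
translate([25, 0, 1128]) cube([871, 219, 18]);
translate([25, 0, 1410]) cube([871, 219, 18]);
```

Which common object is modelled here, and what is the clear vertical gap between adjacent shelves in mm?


A bookshelf. The clear shelf gap is 264 mm.

Two tall side panels with 6 horizontal boards between them — a bookshelf. The first two shelf undersides are at z = 0 and z = 282; with shelf thickness 18, the clear gap is 282 − 0 − 18 = 264 mm.


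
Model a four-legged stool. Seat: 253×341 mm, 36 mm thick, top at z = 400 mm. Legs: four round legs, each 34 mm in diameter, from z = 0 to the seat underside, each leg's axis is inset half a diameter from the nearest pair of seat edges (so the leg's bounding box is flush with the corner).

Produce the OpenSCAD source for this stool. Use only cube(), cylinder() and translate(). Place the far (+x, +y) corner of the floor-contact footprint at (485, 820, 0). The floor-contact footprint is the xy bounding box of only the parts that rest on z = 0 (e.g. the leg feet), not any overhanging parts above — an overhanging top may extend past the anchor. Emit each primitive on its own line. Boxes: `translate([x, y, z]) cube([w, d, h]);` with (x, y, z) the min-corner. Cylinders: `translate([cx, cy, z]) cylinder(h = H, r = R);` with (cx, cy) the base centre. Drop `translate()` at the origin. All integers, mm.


translate([232, 479, 364]) cube([253, 341, 36]);
translate([249, 496, 0]) cylinder(h = 364, r = 17);
translate([468, 496, 0]) cylinder(h = 364, r = 17);
translate([249, 803, 0]) cylinder(h = 364, r = 17);
translate([468, 803, 0]) cylinder(h = 364, r = 17);


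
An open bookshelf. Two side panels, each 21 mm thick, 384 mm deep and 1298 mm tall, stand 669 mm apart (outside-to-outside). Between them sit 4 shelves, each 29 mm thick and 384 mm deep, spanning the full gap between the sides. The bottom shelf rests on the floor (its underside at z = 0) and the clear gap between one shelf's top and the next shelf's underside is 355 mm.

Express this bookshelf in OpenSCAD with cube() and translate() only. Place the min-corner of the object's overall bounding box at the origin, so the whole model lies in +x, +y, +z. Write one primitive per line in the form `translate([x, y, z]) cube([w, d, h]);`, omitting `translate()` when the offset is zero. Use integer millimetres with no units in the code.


cube([21, 384, 1298]);
translate([648, 0, 0]) cube([21, 384, 1298]);
translate([21, 0, 0]) cube([627, 384, 29]);
translate([21, 0, 384]) cube([627, 384, 29]);
translate([21, 0, 768]) cube([627, 384, 29]);
translate([21, 0, 1152]) cube([627, 384, 29]);


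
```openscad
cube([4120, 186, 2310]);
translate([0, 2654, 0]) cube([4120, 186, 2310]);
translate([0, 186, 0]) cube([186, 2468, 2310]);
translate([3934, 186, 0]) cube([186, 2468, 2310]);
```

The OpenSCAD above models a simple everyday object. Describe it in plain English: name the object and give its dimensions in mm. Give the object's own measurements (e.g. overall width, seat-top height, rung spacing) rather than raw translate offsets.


The wall frame of a small rectangular building: four walls, each 2310 mm tall and 186 mm thick, enclosing a footprint 4120 mm (x) by 2840 mm (y) outside-to-outside, with no floor or roof. The front and back walls (the −y and +y sides) span the full width; the two side walls fit between them.


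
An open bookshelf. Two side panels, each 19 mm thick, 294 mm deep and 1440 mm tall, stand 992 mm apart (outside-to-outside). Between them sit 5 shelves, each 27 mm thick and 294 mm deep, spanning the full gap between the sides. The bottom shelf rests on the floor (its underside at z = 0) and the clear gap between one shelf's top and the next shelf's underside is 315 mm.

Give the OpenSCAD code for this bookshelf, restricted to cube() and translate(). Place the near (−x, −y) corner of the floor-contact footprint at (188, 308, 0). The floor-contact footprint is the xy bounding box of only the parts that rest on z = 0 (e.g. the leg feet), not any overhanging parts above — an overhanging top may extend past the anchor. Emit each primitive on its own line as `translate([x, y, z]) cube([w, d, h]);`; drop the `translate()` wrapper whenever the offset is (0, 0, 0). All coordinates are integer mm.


translate([188, 308, 0]) cube([19, 294, 1440]);
translate([1161, 308, 0]) cube([19, 294, 1440]);
translate([207, 308, 0]) cube([954, 294, 27]);
translate([207, 308, 342]) cube([954, 294, 27]);
translate([207, 308, 684]) cube([954, 294, 27]);
translate([207, 308, 1026]) cube([954, 294, 27]);
translate([207, 308, 1368]) cube([954, 294, 27]);


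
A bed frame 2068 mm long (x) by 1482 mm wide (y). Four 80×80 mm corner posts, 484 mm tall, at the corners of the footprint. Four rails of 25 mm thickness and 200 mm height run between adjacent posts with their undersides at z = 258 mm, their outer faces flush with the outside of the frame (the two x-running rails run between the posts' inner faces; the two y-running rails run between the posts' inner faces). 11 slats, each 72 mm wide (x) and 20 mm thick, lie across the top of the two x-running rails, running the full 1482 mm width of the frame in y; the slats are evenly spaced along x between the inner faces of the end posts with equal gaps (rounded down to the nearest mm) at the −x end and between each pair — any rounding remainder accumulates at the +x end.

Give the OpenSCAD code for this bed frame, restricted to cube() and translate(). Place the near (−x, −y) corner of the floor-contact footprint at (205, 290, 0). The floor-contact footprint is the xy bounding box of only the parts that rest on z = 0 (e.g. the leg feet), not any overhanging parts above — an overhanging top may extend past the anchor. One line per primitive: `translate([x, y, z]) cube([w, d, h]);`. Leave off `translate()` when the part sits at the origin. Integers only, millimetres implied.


translate([205, 290, 0]) cube([80, 80, 484]);
translate([205, 1692, 0]) cube([80, 80, 484]);
translate([2193, 290, 0]) cube([80, 80, 484]);
translate([2193, 1692, 0]) cube([80, 80, 484]);
translate([285, 290, 258]) cube([1908, 25, 200]);
translate([285, 1747, 258]) cube([1908, 25, 200]);
translate([205, 370, 258]) cube([25, 1322, 200]);
translate([2248, 370, 258]) cube([25, 1322, 200]);
translate([378, 290, 458]) cube([72, 1482, 20]);
translate([543, 290, 458]) cube([72, 1482, 20]);
translate([708, 290, 458]) cube([72, 1482, 20]);
translate([873, 290, 458]) cube([72, 1482, 20]);
translate([1038, 290, 458]) cube([72, 1482, 20]);
translate([1203, 290, 458]) cube([72, 1482, 20]);
translate([1368, 290, 458]) cube([72, 1482, 20]);
translate([1533, 290, 458]) cube([72, 1482, 20]);
translate([1698, 290, 458]) cube([72, 1482, 20]);
translate([1863, 290, 458]) cube([72, 1482, 20]);
translate([2028, 290, 458]) cube([72, 1482, 20]);


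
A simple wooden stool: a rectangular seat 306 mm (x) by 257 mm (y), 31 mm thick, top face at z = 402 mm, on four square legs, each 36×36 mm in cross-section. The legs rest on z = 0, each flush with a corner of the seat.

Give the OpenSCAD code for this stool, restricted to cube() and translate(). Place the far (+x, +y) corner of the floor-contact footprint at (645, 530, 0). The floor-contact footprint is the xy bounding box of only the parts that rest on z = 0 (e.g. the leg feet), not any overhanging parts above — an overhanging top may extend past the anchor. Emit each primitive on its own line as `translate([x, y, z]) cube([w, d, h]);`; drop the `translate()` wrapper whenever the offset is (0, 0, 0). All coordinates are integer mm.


translate([339, 273, 371]) cube([306, 257, 31]);
translate([339, 273, 0]) cube([36, 36, 371]);
translate([609, 273, 0]) cube([36, 36, 371]);
translate([339, 494, 0]) cube([36, 36, 371]);
translate([609, 494, 0]) cube([36, 36, 371]);


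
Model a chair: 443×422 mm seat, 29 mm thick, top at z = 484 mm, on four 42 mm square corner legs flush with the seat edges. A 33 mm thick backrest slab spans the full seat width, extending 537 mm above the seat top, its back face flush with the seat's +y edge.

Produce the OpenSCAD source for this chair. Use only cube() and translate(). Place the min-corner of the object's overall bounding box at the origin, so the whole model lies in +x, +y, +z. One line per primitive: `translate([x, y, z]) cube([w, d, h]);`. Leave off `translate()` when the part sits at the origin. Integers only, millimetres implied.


translate([0, 0, 455]) cube([443, 422, 29]);
cube([42, 42, 455]);
translate([401, 0, 0]) cube([42, 42, 455]);
translate([0, 380, 0]) cube([42, 42, 455]);
translate([401, 380, 0]) cube([42, 42, 455]);
translate([0, 389, 484]) cube([443, 33, 537]);


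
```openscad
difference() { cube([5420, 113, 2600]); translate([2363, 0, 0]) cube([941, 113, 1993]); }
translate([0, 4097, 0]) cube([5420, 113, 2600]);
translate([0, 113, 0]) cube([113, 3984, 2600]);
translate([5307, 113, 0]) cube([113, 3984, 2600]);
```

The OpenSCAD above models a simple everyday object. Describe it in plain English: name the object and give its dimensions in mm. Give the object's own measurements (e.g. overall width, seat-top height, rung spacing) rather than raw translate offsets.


A single room: four walls, each 2600 mm tall and 113 mm thick, enclosing an outside footprint 5420×4210 mm (x × y), no floor or roof. The front and back walls (−y and +y sides) run the full x-width; the side walls fit between their inner faces. A door opening 941 mm wide and 1993 mm tall is cut through the front wall from the floor up, its −x edge 2363 mm from the wall's −x end.


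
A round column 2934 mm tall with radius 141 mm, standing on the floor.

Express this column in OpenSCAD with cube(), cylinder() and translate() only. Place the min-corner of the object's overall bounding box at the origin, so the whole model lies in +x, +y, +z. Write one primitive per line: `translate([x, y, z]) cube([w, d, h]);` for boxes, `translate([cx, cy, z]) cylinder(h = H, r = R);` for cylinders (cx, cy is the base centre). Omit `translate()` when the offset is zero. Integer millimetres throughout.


translate([141, 141, 0]) cylinder(h = 2934, r = 141);


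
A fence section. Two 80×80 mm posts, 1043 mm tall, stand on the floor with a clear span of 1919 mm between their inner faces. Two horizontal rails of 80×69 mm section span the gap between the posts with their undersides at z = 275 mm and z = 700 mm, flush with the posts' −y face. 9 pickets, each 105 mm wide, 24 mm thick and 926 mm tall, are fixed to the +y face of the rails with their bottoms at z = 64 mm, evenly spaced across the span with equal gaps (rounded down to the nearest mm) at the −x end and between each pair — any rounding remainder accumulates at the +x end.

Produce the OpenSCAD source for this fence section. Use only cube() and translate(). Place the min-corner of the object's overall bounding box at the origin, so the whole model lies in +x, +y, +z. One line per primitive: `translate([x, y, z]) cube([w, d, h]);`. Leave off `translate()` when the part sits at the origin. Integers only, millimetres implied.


cube([80, 80, 1043]);
translate([1999, 0, 0]) cube([80, 80, 1043]);
translate([80, 0, 275]) cube([1919, 80, 69]);
translate([80, 0, 700]) cube([1919, 80, 69]);
translate([177, 80, 64]) cube([105, 24, 926]);
translate([379, 80, 64]) cube([105, 24, 926]);
translate([581, 80, 64]) cube([105, 24, 926]);
translate([783, 80, 64]) cube([105, 24, 926]);
translate([985, 80, 64]) cube([105, 24, 926]);
translate([1187, 80, 64]) cube([105, 24, 926]);
translate([1389, 80, 64]) cube([105, 24, 926]);
translate([1591, 80, 64]) cube([105, 24, 926]);
translate([1793, 80, 64]) cube([105, 24, 926]);


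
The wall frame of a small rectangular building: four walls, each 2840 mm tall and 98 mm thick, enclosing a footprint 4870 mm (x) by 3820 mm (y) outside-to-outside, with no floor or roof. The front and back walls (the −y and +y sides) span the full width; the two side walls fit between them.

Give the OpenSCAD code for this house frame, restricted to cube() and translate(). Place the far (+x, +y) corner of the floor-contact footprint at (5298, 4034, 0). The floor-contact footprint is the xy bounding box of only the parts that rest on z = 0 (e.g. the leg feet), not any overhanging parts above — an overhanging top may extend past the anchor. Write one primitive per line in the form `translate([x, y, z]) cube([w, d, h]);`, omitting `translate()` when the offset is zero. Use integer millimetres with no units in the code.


translate([428, 214, 0]) cube([4870, 98, 2840]);
translate([428, 3936, 0]) cube([4870, 98, 2840]);
translate([428, 312, 0]) cube([98, 3624, 2840]);
translate([5200, 312, 0]) cube([98, 3624, 2840]);


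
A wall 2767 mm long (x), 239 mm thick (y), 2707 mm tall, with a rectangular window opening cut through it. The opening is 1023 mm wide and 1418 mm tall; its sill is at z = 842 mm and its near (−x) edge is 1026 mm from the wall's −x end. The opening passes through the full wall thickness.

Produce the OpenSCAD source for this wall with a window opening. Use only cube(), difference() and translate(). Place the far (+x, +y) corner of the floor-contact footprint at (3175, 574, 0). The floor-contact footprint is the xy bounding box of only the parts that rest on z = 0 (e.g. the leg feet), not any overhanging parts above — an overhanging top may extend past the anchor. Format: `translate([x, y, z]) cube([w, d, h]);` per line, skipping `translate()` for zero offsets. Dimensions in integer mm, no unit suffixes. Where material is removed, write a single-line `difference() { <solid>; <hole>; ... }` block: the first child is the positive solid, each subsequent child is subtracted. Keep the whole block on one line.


difference() { translate([408, 335, 0]) cube([2767, 239, 2707]); translate([1434, 335, 842]) cube([1023, 239, 1418]); }


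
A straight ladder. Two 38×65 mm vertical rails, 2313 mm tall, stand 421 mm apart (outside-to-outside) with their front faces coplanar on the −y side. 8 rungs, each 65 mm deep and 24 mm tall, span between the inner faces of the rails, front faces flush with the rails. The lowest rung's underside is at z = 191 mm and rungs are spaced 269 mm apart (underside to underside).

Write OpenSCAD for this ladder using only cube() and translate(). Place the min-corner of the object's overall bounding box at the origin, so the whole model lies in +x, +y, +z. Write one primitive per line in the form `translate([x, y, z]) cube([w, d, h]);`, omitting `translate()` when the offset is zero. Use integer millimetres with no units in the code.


cube([38, 65, 2313]);
translate([383, 0, 0]) cube([38, 65, 2313]);
translate([38, 0, 191]) cube([345, 65, 24]);
translate([38, 0, 460]) cube([345, 65, 24]);
translate([38, 0, 729]) cube([345, 65, 24]);
translate([38, 0, 998]) cube([345, 65, 24]);
translate([38, 0, 1267]) cube([345, 65, 24]);
translate([38, 0, 1536]) cube([345, 65, 24]);
translate([38, 0, 1805]) cube([345, 65, 24]);
translate([38, 0, 2074]) cube([345, 65, 24]);


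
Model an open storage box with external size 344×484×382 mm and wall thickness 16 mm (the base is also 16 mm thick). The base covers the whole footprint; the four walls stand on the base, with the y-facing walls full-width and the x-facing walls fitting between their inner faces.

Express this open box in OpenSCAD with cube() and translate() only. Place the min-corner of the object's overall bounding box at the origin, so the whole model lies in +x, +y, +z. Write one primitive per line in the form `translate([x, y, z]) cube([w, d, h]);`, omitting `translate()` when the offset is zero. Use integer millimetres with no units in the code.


cube([344, 484, 16]);
translate([0, 0, 16]) cube([344, 16, 366]);
translate([0, 468, 16]) cube([344, 16, 366]);
translate([0, 16, 16]) cube([16, 452, 366]);
translate([328, 16, 16]) cube([16, 452, 366]);


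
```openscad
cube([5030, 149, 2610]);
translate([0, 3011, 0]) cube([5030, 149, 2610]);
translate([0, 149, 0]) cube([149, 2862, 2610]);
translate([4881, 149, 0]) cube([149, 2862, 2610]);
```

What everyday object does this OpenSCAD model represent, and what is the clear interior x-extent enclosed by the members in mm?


A house (or room) frame. The interior width is 4732 mm.

Four 2610 mm walls enclosing a rectangle with no floor or roof — a room or house frame. Outside width is 5030 mm and wall thickness is 149 mm, so the interior width is 5030 − 2 × 149 = 4732 mm.


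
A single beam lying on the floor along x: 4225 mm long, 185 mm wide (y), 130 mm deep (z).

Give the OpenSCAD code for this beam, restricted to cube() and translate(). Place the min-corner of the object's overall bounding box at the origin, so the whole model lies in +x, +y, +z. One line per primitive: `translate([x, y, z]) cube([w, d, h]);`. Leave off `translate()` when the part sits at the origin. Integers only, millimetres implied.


cube([4225, 185, 130]);


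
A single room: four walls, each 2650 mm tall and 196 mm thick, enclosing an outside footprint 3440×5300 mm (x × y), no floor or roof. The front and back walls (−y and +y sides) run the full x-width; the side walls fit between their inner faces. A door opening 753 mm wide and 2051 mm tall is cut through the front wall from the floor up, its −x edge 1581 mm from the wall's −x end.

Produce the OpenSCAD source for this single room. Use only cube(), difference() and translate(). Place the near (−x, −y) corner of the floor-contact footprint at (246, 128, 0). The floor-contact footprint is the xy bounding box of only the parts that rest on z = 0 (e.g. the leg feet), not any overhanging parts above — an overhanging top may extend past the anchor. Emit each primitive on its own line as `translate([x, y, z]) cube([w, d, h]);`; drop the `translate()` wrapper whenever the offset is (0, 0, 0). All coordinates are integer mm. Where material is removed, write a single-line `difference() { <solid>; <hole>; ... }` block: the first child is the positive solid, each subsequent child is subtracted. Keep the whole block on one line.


difference() { translate([246, 128, 0]) cube([3440, 196, 2650]); translate([1827, 128, 0]) cube([753, 196, 2051]); }
translate([246, 5232, 0]) cube([3440, 196, 2650]);
translate([246, 324, 0]) cube([196, 4908, 2650]);
translate([3490, 324, 0]) cube([196, 4908, 2650]);


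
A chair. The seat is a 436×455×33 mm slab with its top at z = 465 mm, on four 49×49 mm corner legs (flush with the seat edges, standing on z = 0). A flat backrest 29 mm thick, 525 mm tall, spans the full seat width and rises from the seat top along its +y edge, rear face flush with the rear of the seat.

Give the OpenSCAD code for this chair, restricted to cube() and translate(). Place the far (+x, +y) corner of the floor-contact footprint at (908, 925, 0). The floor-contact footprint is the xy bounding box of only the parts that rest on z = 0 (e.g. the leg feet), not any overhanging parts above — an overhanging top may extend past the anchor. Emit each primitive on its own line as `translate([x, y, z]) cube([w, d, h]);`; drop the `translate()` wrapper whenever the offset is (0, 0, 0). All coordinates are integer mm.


translate([472, 470, 432]) cube([436, 455, 33]);
translate([472, 470, 0]) cube([49, 49, 432]);
translate([859, 470, 0]) cube([49, 49, 432]);
translate([472, 876, 0]) cube([49, 49, 432]);
translate([859, 876, 0]) cube([49, 49, 432]);
translate([472, 896, 465]) cube([436, 29, 525]);


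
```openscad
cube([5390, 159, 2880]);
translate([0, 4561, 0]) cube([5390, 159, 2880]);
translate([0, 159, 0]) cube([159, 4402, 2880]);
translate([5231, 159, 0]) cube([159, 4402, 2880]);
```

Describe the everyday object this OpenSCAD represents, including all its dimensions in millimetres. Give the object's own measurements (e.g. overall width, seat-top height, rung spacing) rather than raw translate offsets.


The wall frame of a small rectangular building: four walls, each 2880 mm tall and 159 mm thick, enclosing a footprint 5390 mm (x) by 4720 mm (y) outside-to-outside, with no floor or roof. The front and back walls (the −y and +y sides) span the full width; the two side walls fit between them.
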